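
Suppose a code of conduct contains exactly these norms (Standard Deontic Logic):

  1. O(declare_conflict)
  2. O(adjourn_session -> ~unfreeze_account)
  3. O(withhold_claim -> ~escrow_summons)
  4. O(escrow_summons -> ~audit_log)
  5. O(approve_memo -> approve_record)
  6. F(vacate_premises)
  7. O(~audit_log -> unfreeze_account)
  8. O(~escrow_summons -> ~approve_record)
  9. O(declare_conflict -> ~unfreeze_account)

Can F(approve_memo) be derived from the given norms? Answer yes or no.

Yes

Premise 1 gives O(declare_conflict).
Applying K to premise 9 (O(declare_conflict -> ~unfreeze_account)) and O(declare_conflict) yields O(~unfreeze_account).
Premise 7, O(~audit_log -> unfreeze_account), contraposes to O(~unfreeze_account -> audit_log); with O(~unfreeze_account) we get O(audit_log).
Premise 4 is O(escrow_summons -> ~audit_log); contrapositively O(audit_log -> ~escrow_summons). Since O(audit_log) holds, K gives O(~escrow_summons).
Applying K to premise 8 (O(~escrow_summons -> ~approve_record)) and O(~escrow_summons) yields O(~approve_record).
Premise 5, O(approve_memo -> approve_record), contraposes to O(~approve_record -> ~approve_memo); with O(~approve_record) we get O(~approve_memo).
Premises 2, 3, 6 do not contribute to this derivation.
So O(~approve_memo) holds, i.e. F(approve_memo). The claim follows.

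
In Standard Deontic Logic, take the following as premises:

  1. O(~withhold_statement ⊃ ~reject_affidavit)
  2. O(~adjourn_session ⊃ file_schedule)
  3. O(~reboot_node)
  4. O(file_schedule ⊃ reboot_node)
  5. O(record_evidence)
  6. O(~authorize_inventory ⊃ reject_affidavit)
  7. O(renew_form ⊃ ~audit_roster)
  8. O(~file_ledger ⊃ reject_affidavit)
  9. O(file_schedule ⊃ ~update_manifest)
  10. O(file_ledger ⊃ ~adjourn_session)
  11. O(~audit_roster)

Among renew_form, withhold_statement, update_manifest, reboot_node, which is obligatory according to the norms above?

Premise 3 gives O(~reboot_node).
Premise 4, O(file_schedule ⊃ reboot_node), contraposes to O(~reboot_node ⊃ ~file_schedule); with O(~reboot_node) we get O(~file_schedule).
The contrapositive of premise 2 (O(~adjourn_session ⊃ file_schedule)) is O(~file_schedule ⊃ adjourn_session), and O(~file_schedule) is already established, so O(adjourn_session).
The contrapositive of premise 10 (O(file_ledger ⊃ ~adjourn_session)) is O(adjourn_session ⊃ ~file_ledger), and O(adjourn_session) is already established, so O(~file_ledger).
Premise 8 is O(~file_ledger ⊃ reject_affidavit); since O(~file_ledger), deontic closure gives O(reject_affidavit).
The contrapositive of premise 1 (O(~withhold_statement ⊃ ~reject_affidavit)) is O(reject_affidavit ⊃ withhold_statement), and O(reject_affidavit) is already established, so O(withhold_statement).
So O(withhold_statement) holds — withhold_statement is obligatory. None of the other listed options is made obligatory by any chain of premises.

withhold_statement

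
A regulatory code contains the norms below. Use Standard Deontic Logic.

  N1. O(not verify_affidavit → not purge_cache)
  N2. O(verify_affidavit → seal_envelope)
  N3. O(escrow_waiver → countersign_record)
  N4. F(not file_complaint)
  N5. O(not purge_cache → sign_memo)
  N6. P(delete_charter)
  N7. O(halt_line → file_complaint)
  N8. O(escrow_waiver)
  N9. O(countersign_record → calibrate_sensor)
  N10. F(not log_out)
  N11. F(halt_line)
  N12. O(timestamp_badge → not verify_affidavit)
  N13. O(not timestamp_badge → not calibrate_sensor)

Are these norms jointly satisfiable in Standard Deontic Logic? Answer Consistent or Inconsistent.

Premise 7 is O(halt_line → file_complaint); even if O(file_complaint) held, inferring O(halt_line) would be affirming the consequent — invalid.
So O(halt_line) is not derivable, and the apparent clash with O(not halt_line) does not arise.
A world satisfying every obligation exists (e.g. calibrate_sensor=true, countersign_record=true, delete_charter=false, escrow_waiver=true, file_complaint=true, halt_line=false, log_out=true, purge_cache=false, seal_envelope=false, sign_memo=true, timestamp_badge=true, verify_affidavit=false); no atom is both obligatory and forbidden, so the set is consistent.

Consistent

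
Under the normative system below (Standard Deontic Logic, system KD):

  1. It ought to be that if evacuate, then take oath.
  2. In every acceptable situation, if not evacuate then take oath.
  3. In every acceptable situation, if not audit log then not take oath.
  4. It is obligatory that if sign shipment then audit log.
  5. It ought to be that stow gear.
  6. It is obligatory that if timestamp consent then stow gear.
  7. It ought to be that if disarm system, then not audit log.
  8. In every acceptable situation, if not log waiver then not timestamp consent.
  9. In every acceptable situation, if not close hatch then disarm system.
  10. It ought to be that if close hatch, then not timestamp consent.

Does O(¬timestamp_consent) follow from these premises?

By case analysis on evacuate: premise 1 gives O(evacuate → take_oath) and premise 2 gives O(¬evacuate → take_oath), so O(take_oath) either way.
Premise 3, O(¬audit_log → ¬take_oath), contraposes to O(take_oath → audit_log); with O(take_oath) we get O(audit_log).
Premise 7, O(disarm_system → ¬audit_log), contraposes to O(audit_log → ¬disarm_system); with O(audit_log) we get O(¬disarm_system).
Premise 9 is O(¬close_hatch → disarm_system); contrapositively O(¬disarm_system → close_hatch). Since O(¬disarm_system) holds, K gives O(close_hatch).
With premise 10, O(close_hatch → ¬timestamp_consent), the K-axiom yields O(¬timestamp_consent).
Premises 4, 5, 6, 8 do not contribute to this derivation.
So O(¬timestamp_consent) follows.

Yes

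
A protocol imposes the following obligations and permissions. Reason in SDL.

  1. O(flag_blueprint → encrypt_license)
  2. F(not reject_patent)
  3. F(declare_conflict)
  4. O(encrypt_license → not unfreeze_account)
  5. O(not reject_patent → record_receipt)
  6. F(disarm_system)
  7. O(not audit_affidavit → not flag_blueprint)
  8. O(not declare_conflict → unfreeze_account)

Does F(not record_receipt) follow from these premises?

Premise 5 is O(not reject_patent → record_receipt), but O(not reject_patent) is not derivable from the premises, so it does not yield O(record_receipt).
No other premise forces O(record_receipt). An ideal world satisfying every premise can still have not record_receipt true, so F(not record_receipt) is not derivable.

No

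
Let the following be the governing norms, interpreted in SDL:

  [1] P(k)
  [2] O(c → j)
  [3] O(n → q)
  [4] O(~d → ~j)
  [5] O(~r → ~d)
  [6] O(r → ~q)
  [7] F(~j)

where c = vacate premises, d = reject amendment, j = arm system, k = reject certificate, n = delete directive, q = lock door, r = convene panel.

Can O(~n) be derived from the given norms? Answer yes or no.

F(~j) at premise 7 means O(j).
Premise 4, O(~d → ~j), contraposes to O(j → d); with O(j) we get O(d).
Premise 5 is O(~r → ~d); contrapositively O(d → r). Since O(d) holds, K gives O(r).
With premise 6, O(r → ~q), the K-axiom yields O(~q).
Premise 3, O(n → q), contraposes to O(~q → ~n); with O(~q) we get O(~n).
Premises 1, 2 do not contribute to this derivation.
So O(~n) follows.

Yes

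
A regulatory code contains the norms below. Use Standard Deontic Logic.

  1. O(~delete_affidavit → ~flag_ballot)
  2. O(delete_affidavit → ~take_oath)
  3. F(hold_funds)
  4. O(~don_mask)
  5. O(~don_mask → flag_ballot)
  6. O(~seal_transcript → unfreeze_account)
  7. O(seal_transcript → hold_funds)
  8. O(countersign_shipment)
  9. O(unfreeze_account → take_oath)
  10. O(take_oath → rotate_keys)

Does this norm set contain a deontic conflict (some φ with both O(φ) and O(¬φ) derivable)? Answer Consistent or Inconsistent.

Premise 4 states O(~don_mask) outright.
Premise 5 is O(~don_mask → flag_ballot); since O(~don_mask), deontic closure gives O(flag_ballot).
The contrapositive of premise 1 (O(~delete_affidavit → ~flag_ballot)) is O(flag_ballot → delete_affidavit), and O(flag_ballot) is already established, so O(delete_affidavit).
Applying K to premise 2 (O(delete_affidavit → ~take_oath)) and O(delete_affidavit) yields O(~take_oath).
The contrapositive of premise 9 (O(unfreeze_account → take_oath)) is O(~take_oath → ~unfreeze_account), and O(~take_oath) is already established, so O(~unfreeze_account).
The contrapositive of premise 6 (O(~seal_transcript → unfreeze_account)) is O(~unfreeze_account → seal_transcript), and O(~unfreeze_account) is already established, so O(seal_transcript).
Applying K to premise 7 (O(seal_transcript → hold_funds)) and O(seal_transcript) yields O(hold_funds).
But premise 3, F(hold_funds), means O(~hold_funds).
We now have both O(hold_funds) and O(~hold_funds) — hold_funds is simultaneously obligatory and forbidden, violating the D-axiom.

Inconsistent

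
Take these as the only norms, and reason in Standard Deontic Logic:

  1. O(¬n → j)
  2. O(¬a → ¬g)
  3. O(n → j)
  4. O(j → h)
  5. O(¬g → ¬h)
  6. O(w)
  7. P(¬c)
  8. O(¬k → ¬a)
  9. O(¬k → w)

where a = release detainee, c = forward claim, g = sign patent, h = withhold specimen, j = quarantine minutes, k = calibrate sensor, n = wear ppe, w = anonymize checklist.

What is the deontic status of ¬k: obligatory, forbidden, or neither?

Forbidden

Premises 3 and 1 are O(n → j) and O(¬n → j); every ideal world satisfies n or ¬n, so in either case j holds — hence O(j).
From O(j) and premise 4, O(j → h), we obtain O(h).
The contrapositive of premise 5 (O(¬g → ¬h)) is O(h → g), and O(h) is already established, so O(g).
The contrapositive of premise 2 (O(¬a → ¬g)) is O(g → a), and O(g) is already established, so O(a).
Premise 8 is O(¬k → ¬a); contrapositively O(a → k). Since O(a) holds, K gives O(k).
Premises 6, 7, 9 do not contribute to this derivation.
Thus O(k), which is F(¬k): ¬k is forbidden.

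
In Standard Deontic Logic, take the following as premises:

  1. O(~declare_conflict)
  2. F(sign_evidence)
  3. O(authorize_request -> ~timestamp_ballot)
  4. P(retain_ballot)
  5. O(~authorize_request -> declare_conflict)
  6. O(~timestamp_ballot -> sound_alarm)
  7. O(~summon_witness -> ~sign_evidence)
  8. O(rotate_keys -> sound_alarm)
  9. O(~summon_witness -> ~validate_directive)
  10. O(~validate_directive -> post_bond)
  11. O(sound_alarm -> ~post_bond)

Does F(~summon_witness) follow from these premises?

Yes

From premise 1 we have O(~declare_conflict).
Premise 5 is O(~authorize_request -> declare_conflict); contrapositively O(~declare_conflict -> authorize_request). Since O(~declare_conflict) holds, K gives O(authorize_request).
From O(authorize_request) and premise 3, O(authorize_request -> ~timestamp_ballot), we obtain O(~timestamp_ballot).
Premise 6 is O(~timestamp_ballot -> sound_alarm); since O(~timestamp_ballot), deontic closure gives O(sound_alarm).
With premise 11, O(sound_alarm -> ~post_bond), the K-axiom yields O(~post_bond).
Premise 10 is O(~validate_directive -> post_bond); contrapositively O(~post_bond -> validate_directive). Since O(~post_bond) holds, K gives O(validate_directive).
The contrapositive of premise 9 (O(~summon_witness -> ~validate_directive)) is O(validate_directive -> summon_witness), and O(validate_directive) is already established, so O(summon_witness).
Premises 2, 4, 7, 8 do not contribute to this derivation.
So O(summon_witness) holds, i.e. F(~summon_witness). The claim follows.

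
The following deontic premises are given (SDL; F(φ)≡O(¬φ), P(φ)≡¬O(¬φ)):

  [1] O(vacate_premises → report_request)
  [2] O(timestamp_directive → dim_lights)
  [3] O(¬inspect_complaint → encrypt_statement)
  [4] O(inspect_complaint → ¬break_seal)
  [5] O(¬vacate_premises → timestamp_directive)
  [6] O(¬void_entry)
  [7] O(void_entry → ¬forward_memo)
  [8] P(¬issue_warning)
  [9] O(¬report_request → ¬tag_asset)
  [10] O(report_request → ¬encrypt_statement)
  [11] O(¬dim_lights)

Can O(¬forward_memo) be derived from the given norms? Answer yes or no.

No

Premise 7 is O(void_entry → ¬forward_memo), but O(void_entry) is not derivable from the premises, so it does not yield O(¬forward_memo).
No other premise forces O(¬forward_memo). An ideal world satisfying every premise can still have ¬forward_memo false, so O(¬forward_memo) is not derivable.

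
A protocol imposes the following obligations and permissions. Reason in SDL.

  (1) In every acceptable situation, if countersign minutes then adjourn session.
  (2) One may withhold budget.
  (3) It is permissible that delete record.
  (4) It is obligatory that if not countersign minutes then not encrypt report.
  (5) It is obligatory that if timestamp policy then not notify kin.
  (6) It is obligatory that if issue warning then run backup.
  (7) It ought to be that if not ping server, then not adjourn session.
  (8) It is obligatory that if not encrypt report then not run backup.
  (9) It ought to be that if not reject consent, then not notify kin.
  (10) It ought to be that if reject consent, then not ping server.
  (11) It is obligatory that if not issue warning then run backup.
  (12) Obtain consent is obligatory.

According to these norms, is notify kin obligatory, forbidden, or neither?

Forbidden

Premises 6 and 11 cover both cases: O(issue_warning → run_backup) and O(¬issue_warning → run_backup). Since issue_warning ∨ ¬issue_warning is a tautology, O(run_backup) follows.
The contrapositive of premise 8 (O(¬encrypt_report → ¬run_backup)) is O(run_backup → encrypt_report), and O(run_backup) is already established, so O(encrypt_report).
Premise 4, O(¬countersign_minutes → ¬encrypt_report), contraposes to O(encrypt_report → countersign_minutes); with O(encrypt_report) we get O(countersign_minutes).
With premise 1, O(countersign_minutes → adjourn_session), the K-axiom yields O(adjourn_session).
Premise 7 is O(¬ping_server → ¬adjourn_session); contrapositively O(adjourn_session → ping_server). Since O(adjourn_session) holds, K gives O(ping_server).
Premise 10 is O(reject_consent → ¬ping_server); contrapositively O(ping_server → ¬reject_consent). Since O(ping_server) holds, K gives O(¬reject_consent).
From O(¬reject_consent) and premise 9, O(¬reject_consent → ¬notify_kin), we obtain O(¬notify_kin).
Premises 2, 3, 5, 12 do not contribute to this derivation.
Thus O(¬notify_kin), which is F(notify_kin): notify_kin is forbidden.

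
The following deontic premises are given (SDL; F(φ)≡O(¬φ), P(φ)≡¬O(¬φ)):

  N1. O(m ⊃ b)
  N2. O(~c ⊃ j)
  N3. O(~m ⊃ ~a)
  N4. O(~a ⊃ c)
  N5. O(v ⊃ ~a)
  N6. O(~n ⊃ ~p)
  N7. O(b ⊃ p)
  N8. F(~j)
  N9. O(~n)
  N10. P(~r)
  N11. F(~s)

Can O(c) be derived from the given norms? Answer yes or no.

Yes

Premise 9 gives O(~n).
Applying K to premise 6 (O(~n ⊃ ~p)) and O(~n) yields O(~p).
The contrapositive of premise 7 (O(b ⊃ p)) is O(~p ⊃ ~b), and O(~p) is already established, so O(~b).
Premise 1 is O(m ⊃ b); contrapositively O(~b ⊃ ~m). Since O(~b) holds, K gives O(~m).
Applying K to premise 3 (O(~m ⊃ ~a)) and O(~m) yields O(~a).
Premise 4 is O(~a ⊃ c); since O(~a), deontic closure gives O(c).
Premises 2, 5, 8, 10, 11 do not contribute to this derivation.
So O(c) follows.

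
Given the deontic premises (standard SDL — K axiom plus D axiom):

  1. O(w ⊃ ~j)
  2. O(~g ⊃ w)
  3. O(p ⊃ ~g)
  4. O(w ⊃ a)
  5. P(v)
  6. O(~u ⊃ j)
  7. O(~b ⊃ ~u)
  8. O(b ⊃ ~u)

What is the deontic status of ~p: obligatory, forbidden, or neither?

Premises 7 and 8 cover both cases: O(~b ⊃ ~u) and O(b ⊃ ~u). Since ~b ∨ b is a tautology, O(~u) follows.
Premise 6 is O(~u ⊃ j); since O(~u), deontic closure gives O(j).
Premise 1 is O(w ⊃ ~j); contrapositively O(j ⊃ ~w). Since O(j) holds, K gives O(~w).
Premise 2, O(~g ⊃ w), contraposes to O(~w ⊃ g); with O(~w) we get O(g).
Premise 3 is O(p ⊃ ~g); contrapositively O(g ⊃ ~p). Since O(g) holds, K gives O(~p).
Premises 4, 5 do not contribute to this derivation.
Hence ~p is obligatory.

Obligatory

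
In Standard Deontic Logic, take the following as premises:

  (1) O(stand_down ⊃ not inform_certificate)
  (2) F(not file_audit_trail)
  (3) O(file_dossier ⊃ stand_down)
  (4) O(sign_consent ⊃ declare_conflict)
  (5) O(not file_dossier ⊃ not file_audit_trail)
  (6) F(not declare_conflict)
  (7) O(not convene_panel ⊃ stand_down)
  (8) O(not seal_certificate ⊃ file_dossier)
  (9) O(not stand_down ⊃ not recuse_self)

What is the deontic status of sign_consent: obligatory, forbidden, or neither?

Premise 4 is O(sign_consent ⊃ declare_conflict); even if O(declare_conflict) held, inferring O(sign_consent) would be affirming the consequent — invalid.
No premise or chain of K-axiom applications forces O(sign_consent), and none forces O(not sign_consent). So sign_consent is neither obligatory nor forbidden under these norms.

Neither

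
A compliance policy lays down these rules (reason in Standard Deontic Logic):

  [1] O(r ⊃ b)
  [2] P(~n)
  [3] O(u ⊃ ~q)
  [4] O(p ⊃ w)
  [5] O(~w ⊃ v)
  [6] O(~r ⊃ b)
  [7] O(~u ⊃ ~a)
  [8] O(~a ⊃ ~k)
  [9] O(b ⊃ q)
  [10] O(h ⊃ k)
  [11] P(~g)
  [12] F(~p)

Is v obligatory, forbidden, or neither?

Neither

Premise 5 is O(~w ⊃ v), but O(~w) is not derivable from the premises, so it does not yield O(v).
No premise or chain of K-axiom applications forces O(v), and none forces O(~v). So v is neither obligatory nor forbidden under these norms.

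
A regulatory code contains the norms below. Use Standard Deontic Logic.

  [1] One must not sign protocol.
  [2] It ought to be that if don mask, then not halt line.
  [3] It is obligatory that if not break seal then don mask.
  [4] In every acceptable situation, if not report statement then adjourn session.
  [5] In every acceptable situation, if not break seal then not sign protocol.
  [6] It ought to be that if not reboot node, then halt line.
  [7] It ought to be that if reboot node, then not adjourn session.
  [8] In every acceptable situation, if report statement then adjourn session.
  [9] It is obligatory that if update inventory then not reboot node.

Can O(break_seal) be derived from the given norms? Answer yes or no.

Premises 4 and 8 are O(¬report_statement → adjourn_session) and O(report_statement → adjourn_session); every ideal world satisfies ¬report_statement or report_statement, so in either case adjourn_session holds — hence O(adjourn_session).
The contrapositive of premise 7 (O(reboot_node → ¬adjourn_session)) is O(adjourn_session → ¬reboot_node), and O(adjourn_session) is already established, so O(¬reboot_node).
Premise 6 is O(¬reboot_node → halt_line); since O(¬reboot_node), deontic closure gives O(halt_line).
Premise 2, O(don_mask → ¬halt_line), contraposes to O(halt_line → ¬don_mask); with O(halt_line) we get O(¬don_mask).
Premise 3 is O(¬break_seal → don_mask); contrapositively O(¬don_mask → break_seal). Since O(¬don_mask) holds, K gives O(break_seal).
Premises 1, 5, 9 do not contribute to this derivation.
So O(break_seal) follows.

Yes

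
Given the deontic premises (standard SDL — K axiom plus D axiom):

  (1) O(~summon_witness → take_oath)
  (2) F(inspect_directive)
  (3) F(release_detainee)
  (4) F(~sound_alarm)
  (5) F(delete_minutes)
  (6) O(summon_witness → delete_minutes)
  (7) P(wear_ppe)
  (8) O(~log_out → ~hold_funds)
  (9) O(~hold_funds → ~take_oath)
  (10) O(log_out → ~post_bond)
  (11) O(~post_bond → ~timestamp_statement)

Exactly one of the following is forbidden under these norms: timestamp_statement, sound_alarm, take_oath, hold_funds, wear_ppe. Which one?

Premise 5, F(delete_minutes), is equivalent to O(~delete_minutes).
The contrapositive of premise 6 (O(summon_witness → delete_minutes)) is O(~delete_minutes → ~summon_witness), and O(~delete_minutes) is already established, so O(~summon_witness).
Applying K to premise 1 (O(~summon_witness → take_oath)) and O(~summon_witness) yields O(take_oath).
The contrapositive of premise 9 (O(~hold_funds → ~take_oath)) is O(take_oath → hold_funds), and O(take_oath) is already established, so O(hold_funds).
The contrapositive of premise 8 (O(~log_out → ~hold_funds)) is O(hold_funds → log_out), and O(hold_funds) is already established, so O(log_out).
Applying K to premise 10 (O(log_out → ~post_bond)) and O(log_out) yields O(~post_bond).
Applying K to premise 11 (O(~post_bond → ~timestamp_statement)) and O(~post_bond) yields O(~timestamp_statement).
So O(~timestamp_statement) holds, i.e. timestamp_statement is forbidden. None of the other listed options is forbidden under the premises.

timestamp_statement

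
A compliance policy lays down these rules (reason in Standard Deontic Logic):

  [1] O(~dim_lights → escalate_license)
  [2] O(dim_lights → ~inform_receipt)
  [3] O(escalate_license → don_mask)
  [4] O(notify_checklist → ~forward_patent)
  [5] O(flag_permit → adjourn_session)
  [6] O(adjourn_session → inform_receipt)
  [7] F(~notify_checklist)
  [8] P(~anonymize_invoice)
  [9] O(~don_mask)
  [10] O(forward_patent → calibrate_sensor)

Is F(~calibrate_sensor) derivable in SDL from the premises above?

Premise 10 is O(forward_patent → calibrate_sensor), but O(forward_patent) is not derivable from the premises, so it does not yield O(calibrate_sensor).
No other premise forces O(calibrate_sensor). An ideal world satisfying every premise can still have ~calibrate_sensor true, so F(~calibrate_sensor) is not derivable.

No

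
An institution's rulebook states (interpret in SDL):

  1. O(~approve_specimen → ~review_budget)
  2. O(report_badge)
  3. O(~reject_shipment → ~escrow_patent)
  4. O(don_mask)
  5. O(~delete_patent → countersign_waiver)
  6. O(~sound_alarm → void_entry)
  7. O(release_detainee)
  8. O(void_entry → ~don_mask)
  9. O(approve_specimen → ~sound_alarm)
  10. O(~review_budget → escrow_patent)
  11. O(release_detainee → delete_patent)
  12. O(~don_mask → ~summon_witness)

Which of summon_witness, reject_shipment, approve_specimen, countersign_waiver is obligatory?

Premise 4 states O(don_mask) outright.
Premise 8 is O(void_entry → ~don_mask); contrapositively O(don_mask → ~void_entry). Since O(don_mask) holds, K gives O(~void_entry).
The contrapositive of premise 6 (O(~sound_alarm → void_entry)) is O(~void_entry → sound_alarm), and O(~void_entry) is already established, so O(sound_alarm).
Premise 9 is O(approve_specimen → ~sound_alarm); contrapositively O(sound_alarm → ~approve_specimen). Since O(sound_alarm) holds, K gives O(~approve_specimen).
Applying K to premise 1 (O(~approve_specimen → ~review_budget)) and O(~approve_specimen) yields O(~review_budget).
Applying K to premise 10 (O(~review_budget → escrow_patent)) and O(~review_budget) yields O(escrow_patent).
Premise 3 is O(~reject_shipment → ~escrow_patent); contrapositively O(escrow_patent → reject_shipment). Since O(escrow_patent) holds, K gives O(reject_shipment).
So O(reject_shipment) holds — reject_shipment is obligatory. None of the other listed options is made obligatory by any chain of premises.

reject_shipment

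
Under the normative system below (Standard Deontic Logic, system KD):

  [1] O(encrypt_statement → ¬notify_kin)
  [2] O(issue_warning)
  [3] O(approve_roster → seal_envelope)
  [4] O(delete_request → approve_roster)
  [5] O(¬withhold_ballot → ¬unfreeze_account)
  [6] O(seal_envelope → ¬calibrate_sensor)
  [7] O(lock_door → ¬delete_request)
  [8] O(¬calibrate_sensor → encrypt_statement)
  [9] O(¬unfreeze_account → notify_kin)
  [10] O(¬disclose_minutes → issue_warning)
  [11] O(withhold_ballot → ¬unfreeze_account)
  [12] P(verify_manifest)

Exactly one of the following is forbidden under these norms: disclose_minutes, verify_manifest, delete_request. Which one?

delete_request

By case analysis on withhold_ballot: premise 11 gives O(withhold_ballot → ¬unfreeze_account) and premise 5 gives O(¬withhold_ballot → ¬unfreeze_account), so O(¬unfreeze_account) either way.
Premise 9 is O(¬unfreeze_account → notify_kin); since O(¬unfreeze_account), deontic closure gives O(notify_kin).
Premise 1, O(encrypt_statement → ¬notify_kin), contraposes to O(notify_kin → ¬encrypt_statement); with O(notify_kin) we get O(¬encrypt_statement).
The contrapositive of premise 8 (O(¬calibrate_sensor → encrypt_statement)) is O(¬encrypt_statement → calibrate_sensor), and O(¬encrypt_statement) is already established, so O(calibrate_sensor).
The contrapositive of premise 6 (O(seal_envelope → ¬calibrate_sensor)) is O(calibrate_sensor → ¬seal_envelope), and O(calibrate_sensor) is already established, so O(¬seal_envelope).
Premise 3, O(approve_roster → seal_envelope), contraposes to O(¬seal_envelope → ¬approve_roster); with O(¬seal_envelope) we get O(¬approve_roster).
The contrapositive of premise 4 (O(delete_request → approve_roster)) is O(¬approve_roster → ¬delete_request), and O(¬approve_roster) is already established, so O(¬delete_request).
So O(¬delete_request) holds, i.e. delete_request is forbidden. None of the other listed options is forbidden under the premises.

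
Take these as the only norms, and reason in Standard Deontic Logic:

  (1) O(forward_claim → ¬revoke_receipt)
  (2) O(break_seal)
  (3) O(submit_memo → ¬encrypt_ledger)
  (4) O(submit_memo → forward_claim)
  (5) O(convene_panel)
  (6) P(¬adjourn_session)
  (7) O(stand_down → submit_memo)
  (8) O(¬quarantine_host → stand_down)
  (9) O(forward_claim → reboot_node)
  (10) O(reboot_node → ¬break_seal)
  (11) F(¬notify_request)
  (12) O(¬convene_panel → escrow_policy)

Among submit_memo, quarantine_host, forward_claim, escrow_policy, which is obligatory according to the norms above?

quarantine_host

Premise 2 states O(break_seal) outright.
Premise 10, O(reboot_node → ¬break_seal), contraposes to O(break_seal → ¬reboot_node); with O(break_seal) we get O(¬reboot_node).
The contrapositive of premise 9 (O(forward_claim → reboot_node)) is O(¬reboot_node → ¬forward_claim), and O(¬reboot_node) is already established, so O(¬forward_claim).
Premise 4 is O(submit_memo → forward_claim); contrapositively O(¬forward_claim → ¬submit_memo). Since O(¬forward_claim) holds, K gives O(¬submit_memo).
The contrapositive of premise 7 (O(stand_down → submit_memo)) is O(¬submit_memo → ¬stand_down), and O(¬submit_memo) is already established, so O(¬stand_down).
Premise 8, O(¬quarantine_host → stand_down), contraposes to O(¬stand_down → quarantine_host); with O(¬stand_down) we get O(quarantine_host).
So O(quarantine_host) holds — quarantine_host is obligatory. None of the other listed options is made obligatory by any chain of premises.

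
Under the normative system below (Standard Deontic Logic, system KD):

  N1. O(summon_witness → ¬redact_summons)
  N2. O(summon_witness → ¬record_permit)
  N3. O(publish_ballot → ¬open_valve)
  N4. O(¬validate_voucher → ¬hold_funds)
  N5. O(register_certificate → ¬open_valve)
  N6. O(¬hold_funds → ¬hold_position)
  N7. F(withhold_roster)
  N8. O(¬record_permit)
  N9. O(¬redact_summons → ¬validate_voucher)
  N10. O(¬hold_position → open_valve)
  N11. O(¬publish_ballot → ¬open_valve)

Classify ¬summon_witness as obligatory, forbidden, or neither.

By case analysis on publish_ballot: premise 3 gives O(publish_ballot → ¬open_valve) and premise 11 gives O(¬publish_ballot → ¬open_valve), so O(¬open_valve) either way.
The contrapositive of premise 10 (O(¬hold_position → open_valve)) is O(¬open_valve → hold_position), and O(¬open_valve) is already established, so O(hold_position).
Premise 6 is O(¬hold_funds → ¬hold_position); contrapositively O(hold_position → hold_funds). Since O(hold_position) holds, K gives O(hold_funds).
The contrapositive of premise 4 (O(¬validate_voucher → ¬hold_funds)) is O(hold_funds → validate_voucher), and O(hold_funds) is already established, so O(validate_voucher).
The contrapositive of premise 9 (O(¬redact_summons → ¬validate_voucher)) is O(validate_voucher → redact_summons), and O(validate_voucher) is already established, so O(redact_summons).
Premise 1 is O(summon_witness → ¬redact_summons); contrapositively O(redact_summons → ¬summon_witness). Since O(redact_summons) holds, K gives O(¬summon_witness).
Premises 2, 5, 7, 8 do not contribute to this derivation.
Hence ¬summon_witness is obligatory.

Obligatory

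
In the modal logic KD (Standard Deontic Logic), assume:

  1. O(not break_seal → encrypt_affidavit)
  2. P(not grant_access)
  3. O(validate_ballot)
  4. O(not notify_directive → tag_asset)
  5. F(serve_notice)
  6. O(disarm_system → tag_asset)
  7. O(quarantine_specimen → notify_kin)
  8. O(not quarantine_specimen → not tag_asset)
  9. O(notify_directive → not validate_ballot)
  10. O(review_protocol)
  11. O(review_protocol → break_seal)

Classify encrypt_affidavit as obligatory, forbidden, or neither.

Premise 1 is O(not break_seal → encrypt_affidavit), but O(not break_seal) is not derivable from the premises, so it does not yield O(encrypt_affidavit).
No premise or chain of K-axiom applications forces O(encrypt_affidavit), and none forces O(not encrypt_affidavit). So encrypt_affidavit is neither obligatory nor forbidden under these norms.

Neither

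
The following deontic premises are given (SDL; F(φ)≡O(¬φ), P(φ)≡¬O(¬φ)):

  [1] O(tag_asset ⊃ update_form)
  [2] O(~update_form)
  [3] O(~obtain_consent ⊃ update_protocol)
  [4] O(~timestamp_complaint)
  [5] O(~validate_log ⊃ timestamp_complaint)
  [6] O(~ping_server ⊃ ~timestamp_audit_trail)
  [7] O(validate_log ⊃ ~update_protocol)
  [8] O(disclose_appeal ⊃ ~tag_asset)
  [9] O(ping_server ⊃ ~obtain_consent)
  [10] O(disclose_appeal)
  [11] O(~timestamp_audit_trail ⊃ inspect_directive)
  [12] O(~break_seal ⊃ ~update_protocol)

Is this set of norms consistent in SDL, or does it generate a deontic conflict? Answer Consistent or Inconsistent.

Premise 1 is O(tag_asset ⊃ update_form), but O(tag_asset) is not derivable from the premises, so it does not yield O(update_form).
So O(update_form) is not derivable, and the apparent clash with O(~update_form) does not arise.
A world satisfying every obligation exists (e.g. break_seal=false, disclose_appeal=true, inspect_directive=true, obtain_consent=true, ping_server=false, tag_asset=false, timestamp_audit_trail=false, timestamp_complaint=false, update_form=false, update_protocol=false, validate_log=true); no atom is both obligatory and forbidden, so the set is consistent.

Consistent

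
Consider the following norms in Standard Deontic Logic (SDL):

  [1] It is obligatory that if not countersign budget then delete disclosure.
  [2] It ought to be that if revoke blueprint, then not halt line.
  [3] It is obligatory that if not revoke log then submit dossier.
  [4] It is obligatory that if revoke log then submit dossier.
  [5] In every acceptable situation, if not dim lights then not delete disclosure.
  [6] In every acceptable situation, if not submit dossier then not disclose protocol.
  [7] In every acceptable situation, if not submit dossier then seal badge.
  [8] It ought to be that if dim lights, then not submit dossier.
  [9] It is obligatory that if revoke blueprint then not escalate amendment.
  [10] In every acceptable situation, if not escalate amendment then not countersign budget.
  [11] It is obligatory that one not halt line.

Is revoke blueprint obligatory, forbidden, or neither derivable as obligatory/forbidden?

Premises 3 and 4 cover both cases: O(¬revoke_log → submit_dossier) and O(revoke_log → submit_dossier). Since ¬revoke_log ∨ revoke_log is a tautology, O(submit_dossier) follows.
Premise 8, O(dim_lights → ¬submit_dossier), contraposes to O(submit_dossier → ¬dim_lights); with O(submit_dossier) we get O(¬dim_lights).
Applying K to premise 5 (O(¬dim_lights → ¬delete_disclosure)) and O(¬dim_lights) yields O(¬delete_disclosure).
The contrapositive of premise 1 (O(¬countersign_budget → delete_disclosure)) is O(¬delete_disclosure → countersign_budget), and O(¬delete_disclosure) is already established, so O(countersign_budget).
Premise 10 is O(¬escalate_amendment → ¬countersign_budget); contrapositively O(countersign_budget → escalate_amendment). Since O(countersign_budget) holds, K gives O(escalate_amendment).
Premise 9 is O(revoke_blueprint → ¬escalate_amendment); contrapositively O(escalate_amendment → ¬revoke_blueprint). Since O(escalate_amendment) holds, K gives O(¬revoke_blueprint).
Premises 2, 6, 7, 11 do not contribute to this derivation.
Thus O(¬revoke_blueprint), which is F(revoke_blueprint): revoke_blueprint is forbidden.

Forbidden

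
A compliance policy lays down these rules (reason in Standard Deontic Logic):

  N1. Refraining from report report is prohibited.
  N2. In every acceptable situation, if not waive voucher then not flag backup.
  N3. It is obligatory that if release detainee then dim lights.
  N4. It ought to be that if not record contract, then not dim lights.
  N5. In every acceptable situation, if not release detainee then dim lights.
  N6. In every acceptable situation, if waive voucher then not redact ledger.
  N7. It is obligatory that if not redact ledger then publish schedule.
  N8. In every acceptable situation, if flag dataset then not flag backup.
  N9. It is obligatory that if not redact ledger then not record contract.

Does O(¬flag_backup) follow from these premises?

Yes

Premises 5 and 3 are O(¬release_detainee → dim_lights) and O(release_detainee → dim_lights); every ideal world satisfies ¬release_detainee or release_detainee, so in either case dim_lights holds — hence O(dim_lights).
Premise 4, O(¬record_contract → ¬dim_lights), contraposes to O(dim_lights → record_contract); with O(dim_lights) we get O(record_contract).
Premise 9 is O(¬redact_ledger → ¬record_contract); contrapositively O(record_contract → redact_ledger). Since O(record_contract) holds, K gives O(redact_ledger).
Premise 6 is O(waive_voucher → ¬redact_ledger); contrapositively O(redact_ledger → ¬waive_voucher). Since O(redact_ledger) holds, K gives O(¬waive_voucher).
With premise 2, O(¬waive_voucher → ¬flag_backup), the K-axiom yields O(¬flag_backup).
Premises 1, 7, 8 do not contribute to this derivation.
So O(¬flag_backup) follows.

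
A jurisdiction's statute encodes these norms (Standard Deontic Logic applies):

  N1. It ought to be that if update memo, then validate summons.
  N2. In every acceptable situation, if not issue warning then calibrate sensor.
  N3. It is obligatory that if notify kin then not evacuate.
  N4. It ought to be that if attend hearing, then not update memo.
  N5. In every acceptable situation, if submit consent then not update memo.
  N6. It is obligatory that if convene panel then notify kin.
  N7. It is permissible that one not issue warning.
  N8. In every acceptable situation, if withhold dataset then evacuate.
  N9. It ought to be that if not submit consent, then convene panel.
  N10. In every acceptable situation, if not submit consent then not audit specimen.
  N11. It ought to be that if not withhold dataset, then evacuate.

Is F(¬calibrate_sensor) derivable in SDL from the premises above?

Premise 2 is O(¬issue_warning → calibrate_sensor), but O(¬issue_warning) is not derivable from the premises (the permission P(¬issue_warning) asserts only ¬O(issue_warning), not O(¬issue_warning)), so it does not yield O(calibrate_sensor).
No other premise forces O(calibrate_sensor). An ideal world satisfying every premise can still have ¬calibrate_sensor true, so F(¬calibrate_sensor) is not derivable.

No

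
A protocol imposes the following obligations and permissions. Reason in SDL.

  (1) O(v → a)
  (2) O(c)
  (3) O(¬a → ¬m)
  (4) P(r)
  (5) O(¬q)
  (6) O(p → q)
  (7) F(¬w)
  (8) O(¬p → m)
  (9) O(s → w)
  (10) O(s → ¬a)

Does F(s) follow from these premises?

Premise 5 gives O(¬q).
Premise 6, O(p → q), contraposes to O(¬q → ¬p); with O(¬q) we get O(¬p).
With premise 8, O(¬p → m), the K-axiom yields O(m).
Premise 3, O(¬a → ¬m), contraposes to O(m → a); with O(m) we get O(a).
Premise 10 is O(s → ¬a); contrapositively O(a → ¬s). Since O(a) holds, K gives O(¬s).
Premises 1, 2, 4, 7, 9 do not contribute to this derivation.
So O(¬s) holds, i.e. F(s). The claim follows.

Yes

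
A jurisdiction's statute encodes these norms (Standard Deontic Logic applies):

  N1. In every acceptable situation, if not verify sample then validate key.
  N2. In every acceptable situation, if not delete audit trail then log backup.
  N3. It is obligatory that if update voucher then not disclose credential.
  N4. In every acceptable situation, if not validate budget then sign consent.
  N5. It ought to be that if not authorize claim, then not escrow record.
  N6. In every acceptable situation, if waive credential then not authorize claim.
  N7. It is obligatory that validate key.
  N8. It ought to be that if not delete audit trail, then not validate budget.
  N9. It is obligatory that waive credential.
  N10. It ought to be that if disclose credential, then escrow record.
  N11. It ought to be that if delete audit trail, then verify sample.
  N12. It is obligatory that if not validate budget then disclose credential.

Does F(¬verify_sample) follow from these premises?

Yes

Premise 9 states O(waive_credential) outright.
With premise 6, O(waive_credential → ¬authorize_claim), the K-axiom yields O(¬authorize_claim).
Applying K to premise 5 (O(¬authorize_claim → ¬escrow_record)) and O(¬authorize_claim) yields O(¬escrow_record).
Premise 10 is O(disclose_credential → escrow_record); contrapositively O(¬escrow_record → ¬disclose_credential). Since O(¬escrow_record) holds, K gives O(¬disclose_credential).
Premise 12 is O(¬validate_budget → disclose_credential); contrapositively O(¬disclose_credential → validate_budget). Since O(¬disclose_credential) holds, K gives O(validate_budget).
Premise 8 is O(¬delete_audit_trail → ¬validate_budget); contrapositively O(validate_budget → delete_audit_trail). Since O(validate_budget) holds, K gives O(delete_audit_trail).
Premise 11 is O(delete_audit_trail → verify_sample); since O(delete_audit_trail), deontic closure gives O(verify_sample).
Premises 1, 2, 3, 4, 7 do not contribute to this derivation.
So O(verify_sample) holds, i.e. F(¬verify_sample). The claim follows.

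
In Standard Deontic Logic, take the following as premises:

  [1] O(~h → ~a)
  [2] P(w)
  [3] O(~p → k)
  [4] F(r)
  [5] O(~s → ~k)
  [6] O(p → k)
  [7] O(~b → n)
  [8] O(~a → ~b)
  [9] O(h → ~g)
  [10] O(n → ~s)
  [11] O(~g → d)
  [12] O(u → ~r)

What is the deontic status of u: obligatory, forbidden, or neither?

Neither

Premise 12 is O(u → ~r); even if O(~r) held, inferring O(u) would be affirming the consequent — invalid.
No premise or chain of K-axiom applications forces O(u), and none forces O(~u). So u is neither obligatory nor forbidden under these norms.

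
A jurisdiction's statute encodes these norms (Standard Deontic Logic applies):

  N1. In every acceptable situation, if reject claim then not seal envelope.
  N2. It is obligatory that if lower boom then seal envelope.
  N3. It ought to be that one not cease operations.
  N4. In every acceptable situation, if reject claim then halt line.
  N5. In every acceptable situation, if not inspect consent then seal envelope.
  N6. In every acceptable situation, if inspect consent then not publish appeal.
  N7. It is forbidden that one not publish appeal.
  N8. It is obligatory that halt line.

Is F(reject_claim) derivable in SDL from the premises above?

Yes

Premise 7 is F(¬publish_appeal), i.e. O(publish_appeal).
Premise 6 is O(inspect_consent → ¬publish_appeal); contrapositively O(publish_appeal → ¬inspect_consent). Since O(publish_appeal) holds, K gives O(¬inspect_consent).
Premise 5 is O(¬inspect_consent → seal_envelope); since O(¬inspect_consent), deontic closure gives O(seal_envelope).
Premise 1 is O(reject_claim → ¬seal_envelope); contrapositively O(seal_envelope → ¬reject_claim). Since O(seal_envelope) holds, K gives O(¬reject_claim).
Premises 2, 3, 4, 8 do not contribute to this derivation.
So O(¬reject_claim) holds, i.e. F(reject_claim). The claim follows.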